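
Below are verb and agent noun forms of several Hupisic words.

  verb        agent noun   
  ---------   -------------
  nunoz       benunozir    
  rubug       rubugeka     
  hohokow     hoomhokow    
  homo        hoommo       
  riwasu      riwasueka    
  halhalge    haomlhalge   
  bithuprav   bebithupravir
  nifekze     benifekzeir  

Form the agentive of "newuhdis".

halhalge and nifekze both end in -e yet inflect differently (haomlhalge, benifekzeir), so the final letter is not what conditions the rule; the first letter is.
"newuhdis" begins with n-. The stems beginning with n- (nifekze → benifekzeir, nunoz → benunozir) add be- … -ir around the stem.
The other patterns: stems beginning with r- add -eka; stems beginning with h- insert -om- after the first vowel.
So newuhdis → benewuhdisir.

benewuhdisir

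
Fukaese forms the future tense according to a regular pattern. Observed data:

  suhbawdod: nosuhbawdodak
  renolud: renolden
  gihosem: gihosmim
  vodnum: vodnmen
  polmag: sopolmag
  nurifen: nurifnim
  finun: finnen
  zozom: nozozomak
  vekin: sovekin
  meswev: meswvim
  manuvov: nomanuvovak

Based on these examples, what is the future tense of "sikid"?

sosikid

manuvov and meswev both end in -v yet inflect differently (nomanuvovak, meswvim), so the final letter is not what conditions the rule; the last vowel is.
"sikid" has last vowel 'i'. The one such stem in the data (vekin → sovekin) adds the prefix so-, so the same rule applies.
The other patterns: stems whose last vowel is 'o' add no- … -ak around the stem; stems whose last vowel is 'e' delete the last vowel and add -im; stems whose last vowel is 'u' delete the last vowel and add -en.
So sikid → sosikid.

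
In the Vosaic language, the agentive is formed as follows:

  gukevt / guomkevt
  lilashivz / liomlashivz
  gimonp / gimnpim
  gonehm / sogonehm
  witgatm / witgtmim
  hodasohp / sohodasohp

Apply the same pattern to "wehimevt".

hodasohp and gimonp both end in -p yet inflect differently (sohodasohp, gimnpim), so the final letter is not what conditions the rule; the second-to-last letter is.
"wehimevt" has second-to-last letter 'v'. The stems whose second-to-last letter is 'v' (gukevt → guomkevt, lilashivz → liomlashivz) insert -om- after the first vowel.
The other patterns: stems whose second-to-last letter is 'h' add the prefix so-; stems whose second-to-last letter is 'n' or 't' delete the last vowel and add -im.
So wehimevt → weomhimevt.

weomhimevt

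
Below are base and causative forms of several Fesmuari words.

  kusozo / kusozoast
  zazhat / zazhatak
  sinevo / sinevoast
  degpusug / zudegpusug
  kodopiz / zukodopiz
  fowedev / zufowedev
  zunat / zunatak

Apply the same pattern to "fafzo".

fafzoast

kusozo and kodopiz both begin with k- yet inflect differently (kusozoast, zukodopiz), so the first letter is not what conditions the rule; the final letter is.
"fafzo" ends in -o. The stems ending in -o (sinevo → sinevoast, kusozo → kusozoast) add -ast.
So fafzo → fafzoast.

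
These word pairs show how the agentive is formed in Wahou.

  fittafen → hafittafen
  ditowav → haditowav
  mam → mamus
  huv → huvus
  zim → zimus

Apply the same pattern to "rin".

ditowav and huv both end in -v yet inflect differently (haditowav, huvus), so the final letter is not what conditions the rule; the number of vowels is.
"rin" has 1 vowel. The stems with 1 vowel (zim → zimus, mam → mamus, huv → huvus) add -us.
So rin → rinus.

rinus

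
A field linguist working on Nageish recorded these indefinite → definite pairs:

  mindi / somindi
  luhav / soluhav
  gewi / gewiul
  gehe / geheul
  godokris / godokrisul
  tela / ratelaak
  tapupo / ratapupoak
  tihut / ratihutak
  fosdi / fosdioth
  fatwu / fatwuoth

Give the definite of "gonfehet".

mindi and gewi both end in -i yet inflect differently (somindi, gewiul), so the final letter is not what conditions the rule; the first letter is.
"gonfehet" begins with g-. The stems beginning with g- (gewi → gewiul, gehe → geheul, godokris → godokrisul) add -ul.
So gonfehet → gonfehetul.

gonfehetul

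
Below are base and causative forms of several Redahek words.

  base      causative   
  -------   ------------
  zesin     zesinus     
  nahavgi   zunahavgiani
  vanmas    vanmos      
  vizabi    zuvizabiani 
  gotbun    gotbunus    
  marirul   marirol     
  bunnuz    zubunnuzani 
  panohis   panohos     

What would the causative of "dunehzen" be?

zesin and panohis both have last vowel 'i' yet inflect differently (zesinus, panohos), so the last vowel is not what conditions the rule; the final letter is.
"dunehzen" ends in -n. The stems ending in -n (zesin → zesinus, gotbun → gotbunus) add -us.
The other patterns: stems ending in -l or -s change the last vowel to 'o'; stems ending in -i or -z add zu- … -ani around the stem.
So dunehzen → dunehzenus.

dunehzenus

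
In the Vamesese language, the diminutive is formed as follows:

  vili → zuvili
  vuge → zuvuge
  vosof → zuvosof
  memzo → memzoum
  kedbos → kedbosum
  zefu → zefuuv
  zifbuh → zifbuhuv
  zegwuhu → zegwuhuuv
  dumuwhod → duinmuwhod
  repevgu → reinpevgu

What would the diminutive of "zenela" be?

zenelauv

zefu and repevgu both end in -u yet inflect differently (zefuuv, reinpevgu), so the final letter is not what conditions the rule; the first letter is.
"zenela" begins with z-. The stems beginning with z- (zefu → zefuuv, zifbuh → zifbuhuv, zegwuhu → zegwuhuuv) add -uv.
So zenela → zenelauv.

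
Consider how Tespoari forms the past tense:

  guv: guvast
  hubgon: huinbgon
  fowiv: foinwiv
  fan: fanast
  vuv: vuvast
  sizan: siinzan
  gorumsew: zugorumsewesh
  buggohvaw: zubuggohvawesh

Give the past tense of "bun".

bunast

"bun" has 1 vowel. The stems with 1 vowel (guv → guvast, vuv → vuvast, fan → fanast) add -ast.
So bun → bunast.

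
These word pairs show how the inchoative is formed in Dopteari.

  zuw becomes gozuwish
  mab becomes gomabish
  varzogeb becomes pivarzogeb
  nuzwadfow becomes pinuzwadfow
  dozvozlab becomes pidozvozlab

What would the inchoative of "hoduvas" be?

mab and varzogeb both end in -b yet inflect differently (gomabish, pivarzogeb), so the final letter is not what conditions the rule; the number of vowels is.
"hoduvas" has 3 vowels. The stems with 3 vowels (varzogeb → pivarzogeb, nuzwadfow → pinuzwadfow, dozvozlab → pidozvozlab) add the prefix pi-.
So hoduvas → pihoduvas.

pihoduvas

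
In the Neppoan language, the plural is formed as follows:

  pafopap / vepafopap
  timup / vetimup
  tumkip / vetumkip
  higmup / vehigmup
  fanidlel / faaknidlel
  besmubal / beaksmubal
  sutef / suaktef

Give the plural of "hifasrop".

vehifasrop

"hifasrop" ends in -p. The stems ending in -p (pafopap → vepafopap, timup → vetimup, tumkip → vetumkip) add the prefix ve-.
The other pattern: stems ending in -f or -l insert -ak- after the first vowel.
So hifasrop → vehifasrop.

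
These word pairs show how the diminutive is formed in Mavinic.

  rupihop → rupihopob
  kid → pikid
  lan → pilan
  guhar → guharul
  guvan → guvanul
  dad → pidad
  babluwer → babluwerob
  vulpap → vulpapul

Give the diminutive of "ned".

pined

lan and guvan both end in -n yet inflect differently (pilan, guvanul), so the final letter is not what conditions the rule; the number of vowels is.
"ned" has 1 vowel. The stems with 1 vowel (lan → pilan, kid → pikid, dad → pidad) add the prefix pi-.
The other patterns: stems with 2 vowels add -ul; stems with 3 vowels add -ob.
So ned → pined.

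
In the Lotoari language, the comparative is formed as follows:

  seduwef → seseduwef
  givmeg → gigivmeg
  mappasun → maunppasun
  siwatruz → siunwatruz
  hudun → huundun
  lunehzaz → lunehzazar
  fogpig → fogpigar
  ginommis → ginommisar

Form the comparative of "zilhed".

siwatruz and lunehzaz both end in -z yet inflect differently (siunwatruz, lunehzazar), so the final letter is not what conditions the rule; the last vowel is.
"zilhed" has last vowel 'e'. The stems whose last vowel is 'e' (seduwef → seseduwef, givmeg → gigivmeg) repeat the first consonant+vowel as a prefix.
So zilhed → zizilhed.

zizilhed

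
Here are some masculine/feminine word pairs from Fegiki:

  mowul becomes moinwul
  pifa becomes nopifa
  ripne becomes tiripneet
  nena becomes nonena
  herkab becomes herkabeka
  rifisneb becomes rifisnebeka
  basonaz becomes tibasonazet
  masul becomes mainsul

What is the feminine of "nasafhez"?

tinasafhezet

herkab and nena both have last vowel 'a' yet inflect differently (herkabeka, nonena), so the last vowel is not what conditions the rule; the final letter is.
"nasafhez" ends in -z. The one such stem in the data (basonaz → tibasonazet) adds ti- … -et around the stem, so the same rule applies.
The other patterns: stems ending in -b add -eka; stems ending in -a add the prefix no-; stems ending in -l insert -in- after the first vowel.
So nasafhez → tinasafhezet.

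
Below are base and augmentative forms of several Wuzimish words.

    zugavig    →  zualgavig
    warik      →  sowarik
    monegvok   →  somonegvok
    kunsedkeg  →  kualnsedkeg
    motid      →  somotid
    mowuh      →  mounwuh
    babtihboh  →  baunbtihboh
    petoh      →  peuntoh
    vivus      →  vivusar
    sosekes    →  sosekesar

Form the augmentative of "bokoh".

mowuh and vivus both have last vowel 'u' yet inflect differently (mounwuh, vivusar), so the last vowel is not what conditions the rule; the final letter is.
"bokoh" ends in -h. The stems ending in -h (babtihboh → baunbtihboh, petoh → peuntoh, mowuh → mounwuh) insert -un- after the first vowel.
The other patterns: stems ending in -s add -ar; stems ending in -g insert -al- after the first vowel; stems ending in -d or -k add the prefix so-.
So bokoh → bounkoh.

bounkoh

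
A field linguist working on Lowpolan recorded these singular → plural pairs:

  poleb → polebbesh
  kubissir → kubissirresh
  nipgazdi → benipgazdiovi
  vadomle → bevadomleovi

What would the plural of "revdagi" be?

berevdagiovi

kubissir and nipgazdi both have last vowel 'i' yet inflect differently (kubissirresh, benipgazdiovi), so the last vowel is not what conditions the rule; whether the stem ends in a vowel or a consonant is.
"revdagi" ends in a vowel. The stems ending in a vowel (nipgazdi → benipgazdiovi, vadomle → bevadomleovi) add be- … -ovi around the stem.
The other pattern: stems ending in a consonant double the final consonant and add -esh.
So revdagi → berevdagiovi.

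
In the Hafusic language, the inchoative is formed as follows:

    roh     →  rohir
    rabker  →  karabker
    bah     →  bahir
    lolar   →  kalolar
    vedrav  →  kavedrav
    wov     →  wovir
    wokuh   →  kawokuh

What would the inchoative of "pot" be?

vedrav and wov both end in -v yet inflect differently (kavedrav, wovir), so the final letter is not what conditions the rule; the number of vowels is.
"pot" has 1 vowel. The stems with 1 vowel (wov → wovir, roh → rohir, bah → bahir) add -ir.
So pot → potir.

potir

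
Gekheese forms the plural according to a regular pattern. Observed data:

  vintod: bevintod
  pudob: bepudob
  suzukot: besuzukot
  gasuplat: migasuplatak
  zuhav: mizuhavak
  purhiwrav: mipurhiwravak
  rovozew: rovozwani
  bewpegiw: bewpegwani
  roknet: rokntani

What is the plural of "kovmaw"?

"kovmaw" has last vowel 'a'. The stems whose last vowel is 'a' (gasuplat → migasuplatak, zuhav → mizuhavak, purhiwrav → mipurhiwravak) add mi- … -ak around the stem.
The other patterns: stems whose last vowel is 'o' add the prefix be-; stems whose last vowel is 'e' or 'i' delete the last vowel and add -ani.
So kovmaw → mikovmawak.

mikovmawak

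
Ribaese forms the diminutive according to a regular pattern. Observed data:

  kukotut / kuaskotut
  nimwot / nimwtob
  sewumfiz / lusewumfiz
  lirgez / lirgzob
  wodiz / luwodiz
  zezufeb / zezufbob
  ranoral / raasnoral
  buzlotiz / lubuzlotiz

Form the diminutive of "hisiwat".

kukotut and nimwot both end in -t yet inflect differently (kuaskotut, nimwtob), so the final letter is not what conditions the rule; the last vowel is.
"hisiwat" has last vowel 'a'. The one such stem in the data (ranoral → raasnoral) inserts -as- after the first vowel (as does kukotut), so the same rule applies.
So hisiwat → hiassiwat.

hiassiwat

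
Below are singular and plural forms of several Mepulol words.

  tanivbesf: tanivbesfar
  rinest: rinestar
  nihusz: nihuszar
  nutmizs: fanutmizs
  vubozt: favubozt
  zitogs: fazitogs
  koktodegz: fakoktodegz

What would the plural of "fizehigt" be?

rinest and vubozt both end in -t yet inflect differently (rinestar, favubozt), so the final letter is not what conditions the rule; the second-to-last letter is.
"fizehigt" has second-to-last letter 'g'. The stems whose second-to-last letter is 'g' (zitogs → fazitogs, koktodegz → fakoktodegz) add the prefix fa-.
The other pattern: stems whose second-to-last letter is 's' add -ar.
So fizehigt → fafizehigt.

fafizehigt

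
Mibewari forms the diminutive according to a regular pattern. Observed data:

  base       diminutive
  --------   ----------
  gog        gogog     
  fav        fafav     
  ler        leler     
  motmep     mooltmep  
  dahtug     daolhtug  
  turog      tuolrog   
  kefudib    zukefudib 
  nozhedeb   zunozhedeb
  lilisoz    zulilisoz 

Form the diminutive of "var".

vavar

gog and dahtug both end in -g yet inflect differently (gogog, daolhtug), so the final letter is not what conditions the rule; the number of vowels is.
"var" has 1 vowel. The stems with 1 vowel (gog → gogog, fav → fafav, ler → leler) repeat the first consonant+vowel as a prefix.
So var → vavar.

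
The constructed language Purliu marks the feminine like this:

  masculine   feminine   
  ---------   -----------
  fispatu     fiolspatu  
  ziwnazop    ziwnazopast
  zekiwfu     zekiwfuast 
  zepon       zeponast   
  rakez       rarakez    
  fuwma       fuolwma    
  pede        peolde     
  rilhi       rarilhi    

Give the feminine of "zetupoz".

zekiwfu and fispatu both end in -u yet inflect differently (zekiwfuast, fiolspatu), so the final letter is not what conditions the rule; the first letter is.
"zetupoz" begins with z-. The stems beginning with z- (zepon → zeponast, zekiwfu → zekiwfuast, ziwnazop → ziwnazopast) add -ast.
The other patterns: stems beginning with r- add the prefix ra-; stems beginning with f- or p- insert -ol- after the first vowel.
So zetupoz → zetupozast.

zetupozast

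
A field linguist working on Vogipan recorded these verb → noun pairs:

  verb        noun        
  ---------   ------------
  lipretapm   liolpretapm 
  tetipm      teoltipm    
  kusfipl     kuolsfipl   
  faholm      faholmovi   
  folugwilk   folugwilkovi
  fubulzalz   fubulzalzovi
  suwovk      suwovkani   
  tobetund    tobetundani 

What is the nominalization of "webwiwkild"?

webwiwkildovi

"webwiwkild" has second-to-last letter 'l'. The stems whose second-to-last letter is 'l' (faholm → faholmovi, folugwilk → folugwilkovi, fubulzalz → fubulzalzovi) add -ovi.
The other patterns: stems whose second-to-last letter is 'p' insert -ol- after the first vowel; stems whose second-to-last letter is 'n' or 'v' add -ani.
So webwiwkild → webwiwkildovi.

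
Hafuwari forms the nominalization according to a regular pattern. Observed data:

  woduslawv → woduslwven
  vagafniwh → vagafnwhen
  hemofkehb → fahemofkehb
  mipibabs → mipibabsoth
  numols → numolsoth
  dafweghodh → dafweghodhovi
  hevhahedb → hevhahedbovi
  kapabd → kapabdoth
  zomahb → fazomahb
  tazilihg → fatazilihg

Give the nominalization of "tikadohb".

fatikadohb

vagafniwh and dafweghodh both end in -h yet inflect differently (vagafnwhen, dafweghodhovi), so the final letter is not what conditions the rule; the second-to-last letter is.
"tikadohb" has second-to-last letter 'h'. The stems whose second-to-last letter is 'h' (zomahb → fazomahb, hemofkehb → fahemofkehb, tazilihg → fatazilihg) add the prefix fa-.
So tikadohb → fatikadohb.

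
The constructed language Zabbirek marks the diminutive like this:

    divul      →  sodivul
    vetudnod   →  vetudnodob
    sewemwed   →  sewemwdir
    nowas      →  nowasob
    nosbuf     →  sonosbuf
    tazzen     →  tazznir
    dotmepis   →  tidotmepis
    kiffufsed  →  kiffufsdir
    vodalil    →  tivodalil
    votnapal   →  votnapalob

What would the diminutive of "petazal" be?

petazalob

"petazal" has last vowel 'a'. The stems whose last vowel is 'a' (nowas → nowasob, votnapal → votnapalob) add -ob.
The other patterns: stems whose last vowel is 'e' delete the last vowel and add -ir; stems whose last vowel is 'i' add the prefix ti-; stems whose last vowel is 'u' add the prefix so-.
So petazal → petazalob.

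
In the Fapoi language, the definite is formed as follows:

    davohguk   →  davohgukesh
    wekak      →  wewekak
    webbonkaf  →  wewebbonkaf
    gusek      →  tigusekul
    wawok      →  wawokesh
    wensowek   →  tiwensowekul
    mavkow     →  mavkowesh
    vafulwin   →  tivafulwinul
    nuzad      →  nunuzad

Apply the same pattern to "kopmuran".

davohguk and wekak both end in -k yet inflect differently (davohgukesh, wewekak), so the final letter is not what conditions the rule; the last vowel is.
"kopmuran" has last vowel 'a'. The stems whose last vowel is 'a' (webbonkaf → wewebbonkaf, wekak → wewekak, nuzad → nunuzad) repeat the first consonant+vowel as a prefix.
So kopmuran → kokopmuran.

kokopmuran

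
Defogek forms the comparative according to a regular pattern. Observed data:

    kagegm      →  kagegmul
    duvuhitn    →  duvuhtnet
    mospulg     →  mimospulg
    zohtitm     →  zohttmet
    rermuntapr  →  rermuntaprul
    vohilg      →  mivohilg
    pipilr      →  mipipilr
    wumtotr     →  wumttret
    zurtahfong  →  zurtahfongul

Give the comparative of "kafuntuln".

pipilr and wumtotr both end in -r yet inflect differently (mipipilr, wumttret), so the final letter is not what conditions the rule; the second-to-last letter is.
"kafuntuln" has second-to-last letter 'l'. The stems whose second-to-last letter is 'l' (mospulg → mimospulg, vohilg → mivohilg, pipilr → mipipilr) add the prefix mi-.
The other patterns: stems whose second-to-last letter is 't' delete the last vowel and add -et; stems whose second-to-last letter is 'g', 'n' or 'p' add -ul.
So kafuntuln → mikafuntuln.

mikafuntuln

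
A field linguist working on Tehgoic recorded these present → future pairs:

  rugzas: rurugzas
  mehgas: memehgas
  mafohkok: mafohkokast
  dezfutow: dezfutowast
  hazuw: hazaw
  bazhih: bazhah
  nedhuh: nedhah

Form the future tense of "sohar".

dezfutow and hazuw both end in -w yet inflect differently (dezfutowast, hazaw), so the final letter is not what conditions the rule; the last vowel is.
"sohar" has last vowel 'a'. The stems whose last vowel is 'a' (rugzas → rurugzas, mehgas → memehgas) repeat the first consonant+vowel as a prefix.
So sohar → sosohar.

sosohar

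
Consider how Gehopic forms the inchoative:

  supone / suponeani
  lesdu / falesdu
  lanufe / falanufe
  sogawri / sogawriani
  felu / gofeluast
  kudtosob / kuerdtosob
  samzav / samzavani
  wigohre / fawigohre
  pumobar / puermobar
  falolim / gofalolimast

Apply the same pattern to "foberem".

gofoberemast

"foberem" begins with f-. The stems beginning with f- (falolim → gofalolimast, felu → gofeluast) add go- … -ast around the stem.
The other patterns: stems beginning with k- or p- insert -er- after the first vowel; stems beginning with s- add -ani; stems beginning with l- or w- add the prefix fa-.
So foberem → gofoberemast.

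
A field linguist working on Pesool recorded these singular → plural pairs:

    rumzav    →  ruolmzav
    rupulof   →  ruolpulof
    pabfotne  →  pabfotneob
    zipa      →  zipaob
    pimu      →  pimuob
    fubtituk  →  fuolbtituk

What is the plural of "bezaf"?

"bezaf" ends in a consonant. The stems ending in a consonant (rumzav → ruolmzav, rupulof → ruolpulof, fubtituk → fuolbtituk) insert -ol- after the first vowel.
The other pattern: stems ending in a vowel add -ob.
So bezaf → beolzaf.

beolzaf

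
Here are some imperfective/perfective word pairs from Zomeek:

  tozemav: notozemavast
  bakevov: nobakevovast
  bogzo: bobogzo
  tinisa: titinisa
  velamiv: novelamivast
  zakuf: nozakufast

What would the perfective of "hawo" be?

hahawo

"hawo" ends in a vowel. The stems ending in a vowel (tinisa → titinisa, bogzo → bobogzo) repeat the first consonant+vowel as a prefix.
The other pattern: stems ending in a consonant add no- … -ast around the stem.
So hawo → hahawo.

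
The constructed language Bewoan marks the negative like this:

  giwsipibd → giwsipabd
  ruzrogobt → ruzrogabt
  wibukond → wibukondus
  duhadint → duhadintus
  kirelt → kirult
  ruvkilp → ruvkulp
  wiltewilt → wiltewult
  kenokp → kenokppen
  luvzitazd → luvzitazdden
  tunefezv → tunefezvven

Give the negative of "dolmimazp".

giwsipibd and wibukond both end in -d yet inflect differently (giwsipabd, wibukondus), so the final letter is not what conditions the rule; the second-to-last letter is.
"dolmimazp" has second-to-last letter 'z'. The stems whose second-to-last letter is 'z' (luvzitazd → luvzitazdden, tunefezv → tunefezvven) double the final consonant and add -en.
The other patterns: stems whose second-to-last letter is 'b' change the last vowel to 'a'; stems whose second-to-last letter is 'n' add -us; stems whose second-to-last letter is 'l' change the last vowel to 'u'.
So dolmimazp → dolmimazppen.

dolmimazppen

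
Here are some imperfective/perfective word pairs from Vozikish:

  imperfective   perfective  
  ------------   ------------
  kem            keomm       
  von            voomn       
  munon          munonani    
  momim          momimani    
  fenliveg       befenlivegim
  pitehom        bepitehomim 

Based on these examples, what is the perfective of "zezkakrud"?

von and munon both end in -n yet inflect differently (voomn, munonani), so the final letter is not what conditions the rule; the number of vowels is.
"zezkakrud" has 3 vowels. The stems with 3 vowels (fenliveg → befenlivegim, pitehom → bepitehomim) add be- … -im around the stem.
So zezkakrud → bezezkakrudim.

bezezkakrudim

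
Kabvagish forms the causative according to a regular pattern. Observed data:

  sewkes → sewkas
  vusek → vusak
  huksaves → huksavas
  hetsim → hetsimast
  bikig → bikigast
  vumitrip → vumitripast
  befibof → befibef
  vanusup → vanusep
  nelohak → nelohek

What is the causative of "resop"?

vumitrip and vanusup both end in -p yet inflect differently (vumitripast, vanusep), so the final letter is not what conditions the rule; the last vowel is.
"resop" has last vowel 'o'. The one such stem in the data (befibof → befibef) changes the last vowel to 'e' (as do vanusup, nelohak), so the same rule applies.
So resop → resep.

resep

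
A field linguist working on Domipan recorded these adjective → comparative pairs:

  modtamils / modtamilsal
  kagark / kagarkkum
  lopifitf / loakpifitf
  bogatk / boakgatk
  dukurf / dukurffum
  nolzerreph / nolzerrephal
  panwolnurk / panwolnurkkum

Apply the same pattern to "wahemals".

wahemalsal

"wahemals" has second-to-last letter 'l'. The one such stem in the data (modtamils → modtamilsal) adds -al, so the same rule applies.
The other patterns: stems whose second-to-last letter is 'r' double the final consonant and add -um; stems whose second-to-last letter is 't' insert -ak- after the first vowel.
So wahemals → wahemalsal.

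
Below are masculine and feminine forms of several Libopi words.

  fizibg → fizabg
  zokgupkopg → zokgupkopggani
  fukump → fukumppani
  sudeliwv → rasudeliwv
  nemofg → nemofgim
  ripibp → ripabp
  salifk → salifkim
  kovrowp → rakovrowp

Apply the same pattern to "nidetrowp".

ripibp and kovrowp both end in -p yet inflect differently (ripabp, rakovrowp), so the final letter is not what conditions the rule; the second-to-last letter is.
"nidetrowp" has second-to-last letter 'w'. The stems whose second-to-last letter is 'w' (sudeliwv → rasudeliwv, kovrowp → rakovrowp) add the prefix ra-.
The other patterns: stems whose second-to-last letter is 'b' change the last vowel to 'a'; stems whose second-to-last letter is 'f' add -im; stems whose second-to-last letter is 'm' or 'p' double the final consonant and add -ani.
So nidetrowp → ranidetrowp.

ranidetrowp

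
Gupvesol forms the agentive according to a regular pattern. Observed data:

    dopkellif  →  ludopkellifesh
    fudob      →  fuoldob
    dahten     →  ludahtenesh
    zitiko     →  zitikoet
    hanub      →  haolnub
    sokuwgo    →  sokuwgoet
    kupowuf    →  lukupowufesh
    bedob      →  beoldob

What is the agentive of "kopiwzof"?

lukopiwzofesh

kupowuf and hanub both have last vowel 'u' yet inflect differently (lukupowufesh, haolnub), so the last vowel is not what conditions the rule; the final letter is.
"kopiwzof" ends in -f. The stems ending in -f (dopkellif → ludopkellifesh, kupowuf → lukupowufesh) add lu- … -esh around the stem.
So kopiwzof → lukopiwzofesh.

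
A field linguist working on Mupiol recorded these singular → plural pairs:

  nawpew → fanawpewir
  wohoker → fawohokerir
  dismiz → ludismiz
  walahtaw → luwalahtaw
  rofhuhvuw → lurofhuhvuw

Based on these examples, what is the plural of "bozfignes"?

fabozfignesir

"bozfignes" has last vowel 'e'. The stems whose last vowel is 'e' (nawpew → fanawpewir, wohoker → fawohokerir) add fa- … -ir around the stem.
The other pattern: stems whose last vowel is 'a', 'i' or 'u' add the prefix lu-.
So bozfignes → fabozfignesir.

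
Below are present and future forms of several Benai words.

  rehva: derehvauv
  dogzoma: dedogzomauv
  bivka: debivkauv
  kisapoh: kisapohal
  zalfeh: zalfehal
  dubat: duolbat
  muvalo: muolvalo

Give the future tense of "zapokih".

zapokihal

"zapokih" ends in -h. The stems ending in -h (kisapoh → kisapohal, zalfeh → zalfehal) add -al.
The other patterns: stems ending in -a add de- … -uv around the stem; stems ending in -o or -t insert -ol- after the first vowel.
So zapokih → zapokihal.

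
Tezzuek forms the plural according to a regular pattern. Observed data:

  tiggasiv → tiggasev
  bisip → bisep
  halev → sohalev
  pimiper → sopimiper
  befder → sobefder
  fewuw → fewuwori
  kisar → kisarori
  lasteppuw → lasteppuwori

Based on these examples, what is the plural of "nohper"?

sonohper

"nohper" has last vowel 'e'. The stems whose last vowel is 'e' (halev → sohalev, pimiper → sopimiper, befder → sobefder) add the prefix so-.
So nohper → sonohper.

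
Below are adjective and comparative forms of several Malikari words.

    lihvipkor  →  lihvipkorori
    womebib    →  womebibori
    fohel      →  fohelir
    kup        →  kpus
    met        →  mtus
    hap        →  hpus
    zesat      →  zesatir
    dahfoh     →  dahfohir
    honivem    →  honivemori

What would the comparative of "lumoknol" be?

lumoknolori

met and zesat both end in -t yet inflect differently (mtus, zesatir), so the final letter is not what conditions the rule; the number of vowels is.
"lumoknol" has 3 vowels. The stems with 3 vowels (womebib → womebibori, honivem → honivemori, lihvipkor → lihvipkorori) add -ori.
So lumoknol → lumoknolori.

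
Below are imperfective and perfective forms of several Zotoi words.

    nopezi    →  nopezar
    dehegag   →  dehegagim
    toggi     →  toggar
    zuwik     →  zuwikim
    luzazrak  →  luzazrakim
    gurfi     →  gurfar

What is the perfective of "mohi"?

toggi and zuwik both have last vowel 'i' yet inflect differently (toggar, zuwikim), so the last vowel is not what conditions the rule; the final letter is.
"mohi" ends in -i. The stems ending in -i (toggi → toggar, nopezi → nopezar, gurfi → gurfar) drop the final letter and add -ar.
So mohi → mohar.

mohar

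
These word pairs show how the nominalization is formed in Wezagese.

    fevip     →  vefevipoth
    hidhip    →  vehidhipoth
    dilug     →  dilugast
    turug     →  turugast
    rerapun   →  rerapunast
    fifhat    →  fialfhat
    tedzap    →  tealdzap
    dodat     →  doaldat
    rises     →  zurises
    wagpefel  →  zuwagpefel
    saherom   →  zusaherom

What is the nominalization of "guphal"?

fevip and tedzap both end in -p yet inflect differently (vefevipoth, tealdzap), so the final letter is not what conditions the rule; the last vowel is.
"guphal" has last vowel 'a'. The stems whose last vowel is 'a' (fifhat → fialfhat, tedzap → tealdzap, dodat → doaldat) insert -al- after the first vowel.
So guphal → gualphal.

gualphal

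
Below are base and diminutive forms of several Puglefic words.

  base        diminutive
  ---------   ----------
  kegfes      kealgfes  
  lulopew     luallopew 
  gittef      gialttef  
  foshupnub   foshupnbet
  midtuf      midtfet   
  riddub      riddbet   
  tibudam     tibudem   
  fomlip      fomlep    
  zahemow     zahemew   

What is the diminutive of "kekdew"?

kealkdew

gittef and midtuf both end in -f yet inflect differently (gialttef, midtfet), so the final letter is not what conditions the rule; the last vowel is.
"kekdew" has last vowel 'e'. The stems whose last vowel is 'e' (kegfes → kealgfes, lulopew → luallopew, gittef → gialttef) insert -al- after the first vowel.
The other patterns: stems whose last vowel is 'u' delete the last vowel and add -et; stems whose last vowel is 'a', 'i' or 'o' change the last vowel to 'e'.
So kekdew → kealkdew.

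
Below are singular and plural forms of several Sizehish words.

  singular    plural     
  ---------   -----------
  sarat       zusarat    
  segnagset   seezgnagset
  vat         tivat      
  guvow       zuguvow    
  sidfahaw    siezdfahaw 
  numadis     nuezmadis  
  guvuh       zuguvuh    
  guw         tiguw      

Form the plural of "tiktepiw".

tiezktepiw

"tiktepiw" has 3 vowels. The stems with 3 vowels (numadis → nuezmadis, sidfahaw → siezdfahaw, segnagset → seezgnagset) insert -ez- after the first vowel.
So tiktepiw → tiezktepiw.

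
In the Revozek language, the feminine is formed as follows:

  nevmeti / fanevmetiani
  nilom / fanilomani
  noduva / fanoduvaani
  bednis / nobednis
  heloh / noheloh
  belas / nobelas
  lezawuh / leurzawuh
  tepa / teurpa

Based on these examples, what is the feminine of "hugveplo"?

nohugveplo

heloh and lezawuh both end in -h yet inflect differently (noheloh, leurzawuh), so the final letter is not what conditions the rule; the first letter is.
"hugveplo" begins with h-. The one such stem in the data (heloh → noheloh) adds the prefix no-, so the same rule applies.
The other patterns: stems beginning with n- add fa- … -ani around the stem; stems beginning with l- or t- insert -ur- after the first vowel.
So hugveplo → nohugveplo.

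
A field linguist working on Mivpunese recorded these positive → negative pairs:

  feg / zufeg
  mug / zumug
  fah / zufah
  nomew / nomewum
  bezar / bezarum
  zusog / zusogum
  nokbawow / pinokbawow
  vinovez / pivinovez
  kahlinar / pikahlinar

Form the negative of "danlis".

feg and zusog both end in -g yet inflect differently (zufeg, zusogum), so the final letter is not what conditions the rule; the number of vowels is.
"danlis" has 2 vowels. The stems with 2 vowels (nomew → nomewum, bezar → bezarum, zusog → zusogum) add -um.
So danlis → danlisum.

danlisum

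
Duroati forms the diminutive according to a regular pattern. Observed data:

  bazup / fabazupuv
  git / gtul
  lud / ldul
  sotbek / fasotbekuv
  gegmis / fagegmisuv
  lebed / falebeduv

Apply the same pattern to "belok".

lud and lebed both end in -d yet inflect differently (ldul, falebeduv), so the final letter is not what conditions the rule; the number of vowels is.
"belok" has 2 vowels. The stems with 2 vowels (sotbek → fasotbekuv, gegmis → fagegmisuv, bazup → fabazupuv) add fa- … -uv around the stem.
The other pattern: stems with 1 vowel delete the last vowel and add -ul.
So belok → fabelokuv.

fabelokuv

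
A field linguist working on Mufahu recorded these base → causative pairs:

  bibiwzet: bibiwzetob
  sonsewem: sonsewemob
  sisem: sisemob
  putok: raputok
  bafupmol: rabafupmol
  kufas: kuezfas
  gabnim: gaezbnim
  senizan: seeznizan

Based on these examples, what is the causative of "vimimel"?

sonsewem and gabnim both end in -m yet inflect differently (sonsewemob, gaezbnim), so the final letter is not what conditions the rule; the last vowel is.
"vimimel" has last vowel 'e'. The stems whose last vowel is 'e' (bibiwzet → bibiwzetob, sonsewem → sonsewemob, sisem → sisemob) add -ob.
So vimimel → vimimelob.

vimimelob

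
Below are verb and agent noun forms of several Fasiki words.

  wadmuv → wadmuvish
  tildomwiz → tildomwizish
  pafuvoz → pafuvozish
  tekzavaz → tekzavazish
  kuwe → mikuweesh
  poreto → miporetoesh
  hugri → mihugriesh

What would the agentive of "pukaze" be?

mipukazeesh

pafuvoz and poreto both have last vowel 'o' yet inflect differently (pafuvozish, miporetoesh), so the last vowel is not what conditions the rule; whether the stem ends in a vowel or a consonant is.
"pukaze" ends in a vowel. The stems ending in a vowel (kuwe → mikuweesh, poreto → miporetoesh, hugri → mihugriesh) add mi- … -esh around the stem.
The other pattern: stems ending in a consonant add -ish.
So pukaze → mipukazeesh.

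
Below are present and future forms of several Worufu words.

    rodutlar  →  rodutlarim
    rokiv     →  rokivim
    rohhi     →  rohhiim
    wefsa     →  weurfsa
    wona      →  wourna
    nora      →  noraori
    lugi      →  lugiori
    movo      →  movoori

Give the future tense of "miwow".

miwowori

wefsa and nora both end in -a yet inflect differently (weurfsa, noraori), so the final letter is not what conditions the rule; the first letter is.
"miwow" begins with m-. The one such stem in the data (movo → movoori) adds -ori, so the same rule applies.
So miwow → miwowori.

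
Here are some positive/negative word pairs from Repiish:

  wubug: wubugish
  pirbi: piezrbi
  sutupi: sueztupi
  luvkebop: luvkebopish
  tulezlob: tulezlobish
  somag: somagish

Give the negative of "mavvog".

sutupi and somag both begin with s- yet inflect differently (sueztupi, somagish), so the first letter is not what conditions the rule; whether the stem ends in a vowel or a consonant is.
"mavvog" ends in a consonant. The stems ending in a consonant (luvkebop → luvkebopish, tulezlob → tulezlobish, wubug → wubugish) add -ish.
The other pattern: stems ending in a vowel insert -ez- after the first vowel.
So mavvog → mavvogish.

mavvogish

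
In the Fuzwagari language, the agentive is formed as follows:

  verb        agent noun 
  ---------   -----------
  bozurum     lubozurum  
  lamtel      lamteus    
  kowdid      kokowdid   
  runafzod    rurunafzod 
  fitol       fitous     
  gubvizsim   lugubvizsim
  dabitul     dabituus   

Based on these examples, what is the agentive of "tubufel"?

tubufeus

runafzod and fitol both have last vowel 'o' yet inflect differently (rurunafzod, fitous), so the last vowel is not what conditions the rule; the final letter is.
"tubufel" ends in -l. The stems ending in -l (dabitul → dabituus, lamtel → lamteus, fitol → fitous) drop the final letter and add -us.
The other patterns: stems ending in -d repeat the first consonant+vowel as a prefix; stems ending in -m add the prefix lu-.
So tubufel → tubufeus.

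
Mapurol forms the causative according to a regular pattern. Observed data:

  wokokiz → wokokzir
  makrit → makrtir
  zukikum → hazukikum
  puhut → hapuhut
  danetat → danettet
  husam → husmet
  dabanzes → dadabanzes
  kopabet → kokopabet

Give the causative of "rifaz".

"rifaz" has last vowel 'a'. The stems whose last vowel is 'a' (danetat → danettet, husam → husmet) delete the last vowel and add -et.
So rifaz → rifzet.

rifzet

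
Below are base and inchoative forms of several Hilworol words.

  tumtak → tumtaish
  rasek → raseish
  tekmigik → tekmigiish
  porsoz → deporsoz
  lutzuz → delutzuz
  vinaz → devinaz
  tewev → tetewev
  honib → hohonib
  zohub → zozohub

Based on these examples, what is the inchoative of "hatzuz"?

dehatzuz

tumtak and vinaz both have last vowel 'a' yet inflect differently (tumtaish, devinaz), so the last vowel is not what conditions the rule; the final letter is.
"hatzuz" ends in -z. The stems ending in -z (porsoz → deporsoz, lutzuz → delutzuz, vinaz → devinaz) add the prefix de-.
The other patterns: stems ending in -k drop the final letter and add -ish; stems ending in -b or -v repeat the first consonant+vowel as a prefix.
So hatzuz → dehatzuz.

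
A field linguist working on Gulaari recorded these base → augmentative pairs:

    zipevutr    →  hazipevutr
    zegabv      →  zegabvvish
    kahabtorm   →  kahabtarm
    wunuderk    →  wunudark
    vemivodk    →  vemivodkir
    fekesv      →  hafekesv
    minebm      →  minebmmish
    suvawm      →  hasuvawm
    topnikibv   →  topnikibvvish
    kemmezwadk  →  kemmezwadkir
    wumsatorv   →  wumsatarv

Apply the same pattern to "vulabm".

vulabmmish

zegabv and wumsatorv both end in -v yet inflect differently (zegabvvish, wumsatarv), so the final letter is not what conditions the rule; the second-to-last letter is.
"vulabm" has second-to-last letter 'b'. The stems whose second-to-last letter is 'b' (zegabv → zegabvvish, topnikibv → topnikibvvish, minebm → minebmmish) double the final consonant and add -ish.
The other patterns: stems whose second-to-last letter is 'd' add -ir; stems whose second-to-last letter is 'r' change the last vowel to 'a'; stems whose second-to-last letter is 's', 't' or 'w' add the prefix ha-.
So vulabm → vulabmmish.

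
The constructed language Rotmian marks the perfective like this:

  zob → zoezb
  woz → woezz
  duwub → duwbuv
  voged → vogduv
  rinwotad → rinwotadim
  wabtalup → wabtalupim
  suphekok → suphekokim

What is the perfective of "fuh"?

fuezh

"fuh" has 1 vowel. The stems with 1 vowel (zob → zoezb, woz → woezz) insert -ez- after the first vowel.
The other patterns: stems with 2 vowels delete the last vowel and add -uv; stems with 3 vowels add -im.
So fuh → fuezh.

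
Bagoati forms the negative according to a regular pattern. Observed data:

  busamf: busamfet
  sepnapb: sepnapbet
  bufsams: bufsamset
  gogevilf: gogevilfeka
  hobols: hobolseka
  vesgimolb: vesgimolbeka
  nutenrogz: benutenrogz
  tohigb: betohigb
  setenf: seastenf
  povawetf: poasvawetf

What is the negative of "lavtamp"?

lavtampet

busamf and gogevilf both end in -f yet inflect differently (busamfet, gogevilfeka), so the final letter is not what conditions the rule; the second-to-last letter is.
"lavtamp" has second-to-last letter 'm'. The stems whose second-to-last letter is 'm' (busamf → busamfet, bufsams → bufsamset) add -et.
The other patterns: stems whose second-to-last letter is 'l' add -eka; stems whose second-to-last letter is 'g' add the prefix be-; stems whose second-to-last letter is 'n' or 't' insert -as- after the first vowel.
So lavtamp → lavtampet.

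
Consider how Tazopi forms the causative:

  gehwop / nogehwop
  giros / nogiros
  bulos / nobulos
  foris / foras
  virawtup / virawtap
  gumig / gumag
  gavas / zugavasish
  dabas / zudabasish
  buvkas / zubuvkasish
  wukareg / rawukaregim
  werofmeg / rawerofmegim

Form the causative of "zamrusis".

"zamrusis" has last vowel 'i'. The stems whose last vowel is 'i' (foris → foras, gumig → gumag) change the last vowel to 'a'.
The other patterns: stems whose last vowel is 'o' add the prefix no-; stems whose last vowel is 'a' add zu- … -ish around the stem; stems whose last vowel is 'e' add ra- … -im around the stem.
So zamrusis → zamrusas.

zamrusas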